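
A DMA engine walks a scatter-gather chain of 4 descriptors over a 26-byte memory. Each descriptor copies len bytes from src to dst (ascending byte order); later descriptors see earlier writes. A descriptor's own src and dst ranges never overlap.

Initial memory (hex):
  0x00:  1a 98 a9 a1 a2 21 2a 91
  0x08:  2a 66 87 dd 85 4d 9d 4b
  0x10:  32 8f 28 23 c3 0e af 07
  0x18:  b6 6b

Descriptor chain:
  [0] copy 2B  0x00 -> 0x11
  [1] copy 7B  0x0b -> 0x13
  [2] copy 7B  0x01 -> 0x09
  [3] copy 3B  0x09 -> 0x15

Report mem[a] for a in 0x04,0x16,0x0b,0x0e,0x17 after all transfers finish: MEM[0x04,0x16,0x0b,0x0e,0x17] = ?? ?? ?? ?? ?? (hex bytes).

[0] 0x00->0x11 len=2 : 1a 98
[1] 0x0b->0x13 len=7 : dd 85 4d 9d 4b 32 1a
[2] 0x01->0x09 len=7 : 98 a9 a1 a2 21 2a 91
[3] 0x09->0x15 len=3 : 98 a9 a1
query mem[0x04]=0xa2, mem[0x16]=0xa9, mem[0x0b]=0xa1, mem[0x0e]=0x2a, mem[0x17]=0xa1

MEM[0x04,0x16,0x0b,0x0e,0x17] = a2 a9 a1 2a a1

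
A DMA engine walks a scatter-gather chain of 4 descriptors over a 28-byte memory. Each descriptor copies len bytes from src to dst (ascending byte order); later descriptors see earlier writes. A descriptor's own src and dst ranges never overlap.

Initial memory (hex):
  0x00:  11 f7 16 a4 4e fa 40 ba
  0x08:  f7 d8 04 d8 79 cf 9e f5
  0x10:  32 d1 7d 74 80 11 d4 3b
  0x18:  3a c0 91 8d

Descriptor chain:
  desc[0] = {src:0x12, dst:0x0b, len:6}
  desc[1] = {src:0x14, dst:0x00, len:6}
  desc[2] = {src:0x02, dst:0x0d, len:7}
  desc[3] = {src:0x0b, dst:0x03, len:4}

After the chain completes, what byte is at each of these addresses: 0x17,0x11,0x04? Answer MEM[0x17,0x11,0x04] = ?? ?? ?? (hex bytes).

MEM[0x17,0x11,0x04] = 3b 40 74

  after D0: wrote 6B at 0x0b = 7d748011d43b
  after D1: wrote 6B at 0x00 = 8011d43b3ac0
  after D2: wrote 7B at 0x0d = d43b3ac040baf7
  after D3: wrote 4B at 0x03 = 7d74d43b
query mem[0x17]=0x3b, mem[0x11]=0x40, mem[0x04]=0x74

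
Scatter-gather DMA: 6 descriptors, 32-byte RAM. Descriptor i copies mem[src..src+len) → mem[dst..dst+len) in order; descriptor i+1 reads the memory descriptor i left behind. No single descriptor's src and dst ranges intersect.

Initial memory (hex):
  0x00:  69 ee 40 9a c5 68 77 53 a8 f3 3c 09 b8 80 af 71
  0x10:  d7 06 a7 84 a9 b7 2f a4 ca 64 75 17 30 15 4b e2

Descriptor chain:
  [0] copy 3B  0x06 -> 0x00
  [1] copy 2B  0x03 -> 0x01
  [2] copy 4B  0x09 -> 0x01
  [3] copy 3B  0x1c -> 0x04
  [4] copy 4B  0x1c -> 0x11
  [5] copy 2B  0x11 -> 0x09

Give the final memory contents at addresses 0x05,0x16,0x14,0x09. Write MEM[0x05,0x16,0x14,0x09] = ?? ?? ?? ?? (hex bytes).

#0 dst[0x00+3] := {0x77,0x53,0xa8}
#1 dst[0x01+2] := {0x9a,0xc5}
#2 dst[0x01+4] := {0xf3,0x3c,0x09,0xb8}
#3 dst[0x04+3] := {0x30,0x15,0x4b}
#4 dst[0x11+4] := {0x30,0x15,0x4b,0xe2}
#5 dst[0x09+2] := {0x30,0x15}
query mem[0x05]=0x15, mem[0x16]=0x2f, mem[0x14]=0xe2, mem[0x09]=0x30

MEM[0x05,0x16,0x14,0x09] = 15 2f e2 30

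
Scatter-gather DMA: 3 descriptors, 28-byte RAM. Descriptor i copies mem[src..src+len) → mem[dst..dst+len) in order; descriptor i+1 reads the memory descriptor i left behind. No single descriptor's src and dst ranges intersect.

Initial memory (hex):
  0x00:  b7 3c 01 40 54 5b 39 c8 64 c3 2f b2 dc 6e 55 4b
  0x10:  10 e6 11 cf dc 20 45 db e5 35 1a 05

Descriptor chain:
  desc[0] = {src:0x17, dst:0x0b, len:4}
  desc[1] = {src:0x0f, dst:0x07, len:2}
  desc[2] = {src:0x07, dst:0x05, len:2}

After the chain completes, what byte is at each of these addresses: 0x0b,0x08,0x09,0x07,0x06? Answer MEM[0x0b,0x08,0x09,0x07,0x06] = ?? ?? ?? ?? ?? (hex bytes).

MEM[0x0b,0x08,0x09,0x07,0x06] = db 10 c3 4b 10

#0 dst[0x0b+4] := {0xdb,0xe5,0x35,0x1a}
#1 dst[0x07+2] := {0x4b,0x10}
#2 dst[0x05+2] := {0x4b,0x10}
query mem[0x0b]=0xdb, mem[0x08]=0x10, mem[0x09]=0xc3, mem[0x07]=0x4b, mem[0x06]=0x10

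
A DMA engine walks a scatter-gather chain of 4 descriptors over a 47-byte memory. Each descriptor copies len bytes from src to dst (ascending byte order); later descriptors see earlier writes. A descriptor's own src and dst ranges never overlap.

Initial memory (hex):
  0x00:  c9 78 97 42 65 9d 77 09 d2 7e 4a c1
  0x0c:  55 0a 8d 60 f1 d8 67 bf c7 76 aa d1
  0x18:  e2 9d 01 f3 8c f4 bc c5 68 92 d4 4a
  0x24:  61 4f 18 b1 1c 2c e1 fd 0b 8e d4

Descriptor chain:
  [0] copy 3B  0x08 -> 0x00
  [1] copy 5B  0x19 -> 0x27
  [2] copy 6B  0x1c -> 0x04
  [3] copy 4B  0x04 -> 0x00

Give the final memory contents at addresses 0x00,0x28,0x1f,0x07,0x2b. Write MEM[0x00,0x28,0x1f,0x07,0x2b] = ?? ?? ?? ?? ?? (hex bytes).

MEM[0x00,0x28,0x1f,0x07,0x2b] = 8c 01 c5 c5 f4

#0 dst[0x00+3] := {0xd2,0x7e,0x4a}
#1 dst[0x27+5] := {0x9d,0x01,0xf3,0x8c,0xf4}
#2 dst[0x04+6] := {0x8c,0xf4,0xbc,0xc5,0x68,0x92}
#3 dst[0x00+4] := {0x8c,0xf4,0xbc,0xc5}
query mem[0x00]=0x8c, mem[0x28]=0x01, mem[0x1f]=0xc5, mem[0x07]=0xc5, mem[0x2b]=0xf4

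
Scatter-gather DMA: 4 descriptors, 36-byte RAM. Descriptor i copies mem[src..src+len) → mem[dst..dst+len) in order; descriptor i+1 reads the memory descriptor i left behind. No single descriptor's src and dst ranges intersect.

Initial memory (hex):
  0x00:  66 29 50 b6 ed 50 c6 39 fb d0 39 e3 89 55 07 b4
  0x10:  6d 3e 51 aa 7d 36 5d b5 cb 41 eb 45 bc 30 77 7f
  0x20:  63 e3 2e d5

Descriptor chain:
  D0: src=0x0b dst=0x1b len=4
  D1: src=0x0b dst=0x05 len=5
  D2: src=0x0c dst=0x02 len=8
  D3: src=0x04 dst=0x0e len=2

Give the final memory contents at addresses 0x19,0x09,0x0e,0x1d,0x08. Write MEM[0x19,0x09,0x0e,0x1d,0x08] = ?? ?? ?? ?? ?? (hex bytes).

MEM[0x19,0x09,0x0e,0x1d,0x08] = 41 aa 07 55 51

#0 dst[0x1b+4] := {0xe3,0x89,0x55,0x07}
#1 dst[0x05+5] := {0xe3,0x89,0x55,0x07,0xb4}
#2 dst[0x02+8] := {0x89,0x55,0x07,0xb4,0x6d,0x3e,0x51,0xaa}
#3 dst[0x0e+2] := {0x07,0xb4}
query mem[0x19]=0x41, mem[0x09]=0xaa, mem[0x0e]=0x07, mem[0x1d]=0x55, mem[0x08]=0x51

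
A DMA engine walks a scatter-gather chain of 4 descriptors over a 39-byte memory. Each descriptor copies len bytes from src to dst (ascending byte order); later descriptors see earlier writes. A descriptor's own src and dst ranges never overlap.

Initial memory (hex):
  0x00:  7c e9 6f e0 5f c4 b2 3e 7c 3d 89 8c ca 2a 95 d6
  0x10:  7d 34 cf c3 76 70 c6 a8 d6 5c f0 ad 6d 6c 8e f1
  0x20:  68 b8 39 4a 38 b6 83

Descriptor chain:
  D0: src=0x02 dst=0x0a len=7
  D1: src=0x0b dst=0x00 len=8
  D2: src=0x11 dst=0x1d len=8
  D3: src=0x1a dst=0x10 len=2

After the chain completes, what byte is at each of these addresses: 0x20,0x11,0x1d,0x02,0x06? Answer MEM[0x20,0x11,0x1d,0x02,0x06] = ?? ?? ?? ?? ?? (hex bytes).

[0] 0x02->0x0a len=7 : 6f e0 5f c4 b2 3e 7c
[1] 0x0b->0x00 len=8 : e0 5f c4 b2 3e 7c 34 cf
[2] 0x11->0x1d len=8 : 34 cf c3 76 70 c6 a8 d6
[3] 0x1a->0x10 len=2 : f0 ad
query mem[0x20]=0x76, mem[0x11]=0xad, mem[0x1d]=0x34, mem[0x02]=0xc4, mem[0x06]=0x34

MEM[0x20,0x11,0x1d,0x02,0x06] = 76 ad 34 c4 34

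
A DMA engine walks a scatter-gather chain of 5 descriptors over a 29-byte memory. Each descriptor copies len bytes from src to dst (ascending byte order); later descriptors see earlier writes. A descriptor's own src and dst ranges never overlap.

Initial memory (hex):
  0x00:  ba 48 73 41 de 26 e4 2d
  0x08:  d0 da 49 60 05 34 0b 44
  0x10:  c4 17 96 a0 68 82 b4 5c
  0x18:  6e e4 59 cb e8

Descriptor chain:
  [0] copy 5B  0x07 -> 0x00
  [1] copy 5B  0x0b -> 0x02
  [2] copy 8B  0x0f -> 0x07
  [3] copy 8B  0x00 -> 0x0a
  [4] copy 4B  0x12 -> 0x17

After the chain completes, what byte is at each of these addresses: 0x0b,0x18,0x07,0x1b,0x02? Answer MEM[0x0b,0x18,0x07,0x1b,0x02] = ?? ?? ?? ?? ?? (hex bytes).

MEM[0x0b,0x18,0x07,0x1b,0x02] = d0 a0 44 cb 60

#0 dst[0x00+5] := {0x2d,0xd0,0xda,0x49,0x60}
#1 dst[0x02+5] := {0x60,0x05,0x34,0x0b,0x44}
#2 dst[0x07+8] := {0x44,0xc4,0x17,0x96,0xa0,0x68,0x82,0xb4}
#3 dst[0x0a+8] := {0x2d,0xd0,0x60,0x05,0x34,0x0b,0x44,0x44}
#4 dst[0x17+4] := {0x96,0xa0,0x68,0x82}
query mem[0x0b]=0xd0, mem[0x18]=0xa0, mem[0x07]=0x44, mem[0x1b]=0xcb, mem[0x02]=0x60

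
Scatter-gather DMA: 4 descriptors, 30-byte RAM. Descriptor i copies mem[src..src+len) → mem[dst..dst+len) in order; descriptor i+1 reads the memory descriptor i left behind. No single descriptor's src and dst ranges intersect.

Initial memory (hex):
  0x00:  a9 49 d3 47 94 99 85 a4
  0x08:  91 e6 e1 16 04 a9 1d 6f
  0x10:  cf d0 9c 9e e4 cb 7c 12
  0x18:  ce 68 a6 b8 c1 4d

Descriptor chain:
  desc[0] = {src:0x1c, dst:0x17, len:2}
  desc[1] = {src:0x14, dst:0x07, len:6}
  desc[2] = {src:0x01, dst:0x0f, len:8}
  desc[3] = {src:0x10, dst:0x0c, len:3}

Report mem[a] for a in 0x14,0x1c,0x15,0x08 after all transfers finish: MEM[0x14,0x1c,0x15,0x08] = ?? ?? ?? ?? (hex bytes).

D0: mem[0x17..0x18] <- [c1 4d]
D1: mem[0x07..0x0c] <- [e4 cb 7c c1 4d 68]
D2: mem[0x0f..0x16] <- [49 d3 47 94 99 85 e4 cb]
D3: mem[0x0c..0x0e] <- [d3 47 94]
query mem[0x14]=0x85, mem[0x1c]=0xc1, mem[0x15]=0xe4, mem[0x08]=0xcb

MEM[0x14,0x1c,0x15,0x08] = 85 c1 e4 cb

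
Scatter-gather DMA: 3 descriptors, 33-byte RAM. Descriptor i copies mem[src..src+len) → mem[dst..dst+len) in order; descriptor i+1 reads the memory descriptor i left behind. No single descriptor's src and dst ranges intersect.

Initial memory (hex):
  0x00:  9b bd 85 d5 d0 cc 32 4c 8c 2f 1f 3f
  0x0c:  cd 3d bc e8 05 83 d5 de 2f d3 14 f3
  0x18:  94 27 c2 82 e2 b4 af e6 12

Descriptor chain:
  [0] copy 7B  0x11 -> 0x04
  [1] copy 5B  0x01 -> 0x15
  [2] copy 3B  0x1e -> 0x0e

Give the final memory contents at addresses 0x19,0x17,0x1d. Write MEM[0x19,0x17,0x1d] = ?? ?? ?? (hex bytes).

  after D0: wrote 7B at 0x04 = 83d5de2fd314f3
  after D1: wrote 5B at 0x15 = bd85d583d5
  after D2: wrote 3B at 0x0e = afe612
query mem[0x19]=0xd5, mem[0x17]=0xd5, mem[0x1d]=0xb4

MEM[0x19,0x17,0x1d] = d5 d5 b4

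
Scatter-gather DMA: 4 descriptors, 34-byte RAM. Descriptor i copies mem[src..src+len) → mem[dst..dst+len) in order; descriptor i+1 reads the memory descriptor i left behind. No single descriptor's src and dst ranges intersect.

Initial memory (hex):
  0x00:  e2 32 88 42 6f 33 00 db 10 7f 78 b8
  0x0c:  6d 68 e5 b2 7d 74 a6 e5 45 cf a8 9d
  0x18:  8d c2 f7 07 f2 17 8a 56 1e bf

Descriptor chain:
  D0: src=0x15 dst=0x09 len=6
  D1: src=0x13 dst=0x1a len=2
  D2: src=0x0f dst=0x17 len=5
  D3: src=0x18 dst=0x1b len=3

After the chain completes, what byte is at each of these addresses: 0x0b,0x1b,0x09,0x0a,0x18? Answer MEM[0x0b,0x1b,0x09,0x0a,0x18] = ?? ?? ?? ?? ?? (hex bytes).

MEM[0x0b,0x1b,0x09,0x0a,0x18] = 9d 7d cf a8 7d

#0 dst[0x09+6] := {0xcf,0xa8,0x9d,0x8d,0xc2,0xf7}
#1 dst[0x1a+2] := {0xe5,0x45}
#2 dst[0x17+5] := {0xb2,0x7d,0x74,0xa6,0xe5}
#3 dst[0x1b+3] := {0x7d,0x74,0xa6}
query mem[0x0b]=0x9d, mem[0x1b]=0x7d, mem[0x09]=0xcf, mem[0x0a]=0xa8, mem[0x18]=0x7d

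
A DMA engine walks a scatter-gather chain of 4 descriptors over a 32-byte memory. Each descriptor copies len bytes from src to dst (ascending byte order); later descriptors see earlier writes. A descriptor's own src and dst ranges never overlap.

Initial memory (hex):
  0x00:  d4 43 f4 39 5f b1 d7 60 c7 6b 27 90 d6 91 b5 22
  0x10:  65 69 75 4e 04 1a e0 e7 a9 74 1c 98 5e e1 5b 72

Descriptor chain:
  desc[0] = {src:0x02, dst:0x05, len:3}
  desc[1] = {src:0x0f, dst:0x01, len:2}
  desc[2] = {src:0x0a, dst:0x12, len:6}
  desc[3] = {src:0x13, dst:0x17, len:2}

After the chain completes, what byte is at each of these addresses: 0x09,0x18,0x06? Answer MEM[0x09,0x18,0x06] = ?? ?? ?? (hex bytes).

  after D0: wrote 3B at 0x05 = f4395f
  after D1: wrote 2B at 0x01 = 2265
  after D2: wrote 6B at 0x12 = 2790d691b522
  after D3: wrote 2B at 0x17 = 90d6
query mem[0x09]=0x6b, mem[0x18]=0xd6, mem[0x06]=0x39

MEM[0x09,0x18,0x06] = 6b d6 39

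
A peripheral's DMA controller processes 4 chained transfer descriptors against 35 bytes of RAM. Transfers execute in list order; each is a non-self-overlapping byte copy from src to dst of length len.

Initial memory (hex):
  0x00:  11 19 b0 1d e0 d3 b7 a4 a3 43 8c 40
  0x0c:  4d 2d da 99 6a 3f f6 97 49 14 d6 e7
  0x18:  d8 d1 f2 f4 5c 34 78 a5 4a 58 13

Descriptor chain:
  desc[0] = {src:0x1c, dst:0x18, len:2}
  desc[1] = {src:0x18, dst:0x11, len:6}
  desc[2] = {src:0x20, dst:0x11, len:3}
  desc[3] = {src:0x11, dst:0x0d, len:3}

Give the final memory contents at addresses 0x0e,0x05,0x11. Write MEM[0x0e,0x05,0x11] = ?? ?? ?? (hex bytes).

[0] 0x1c->0x18 len=2 : 5c 34
[1] 0x18->0x11 len=6 : 5c 34 f2 f4 5c 34
[2] 0x20->0x11 len=3 : 4a 58 13
[3] 0x11->0x0d len=3 : 4a 58 13
query mem[0x0e]=0x58, mem[0x05]=0xd3, mem[0x11]=0x4a

MEM[0x0e,0x05,0x11] = 58 d3 4a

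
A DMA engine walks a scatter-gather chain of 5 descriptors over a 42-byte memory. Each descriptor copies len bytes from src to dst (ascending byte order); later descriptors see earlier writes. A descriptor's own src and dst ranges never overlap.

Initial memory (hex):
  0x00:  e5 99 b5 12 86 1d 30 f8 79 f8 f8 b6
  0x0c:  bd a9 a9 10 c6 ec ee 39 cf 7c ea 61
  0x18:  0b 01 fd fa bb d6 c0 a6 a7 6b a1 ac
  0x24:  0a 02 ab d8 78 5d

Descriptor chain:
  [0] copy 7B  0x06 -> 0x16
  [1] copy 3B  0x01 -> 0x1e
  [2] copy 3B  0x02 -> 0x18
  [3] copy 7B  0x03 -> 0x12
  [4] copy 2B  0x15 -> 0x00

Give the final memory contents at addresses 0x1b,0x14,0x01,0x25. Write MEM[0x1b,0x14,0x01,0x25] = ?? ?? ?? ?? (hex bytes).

D0: mem[0x16..0x1c] <- [30 f8 79 f8 f8 b6 bd]
D1: mem[0x1e..0x20] <- [99 b5 12]
D2: mem[0x18..0x1a] <- [b5 12 86]
D3: mem[0x12..0x18] <- [12 86 1d 30 f8 79 f8]
D4: mem[0x00..0x01] <- [30 f8]
query mem[0x1b]=0xb6, mem[0x14]=0x1d, mem[0x01]=0xf8, mem[0x25]=0x02

MEM[0x1b,0x14,0x01,0x25] = b6 1d f8 02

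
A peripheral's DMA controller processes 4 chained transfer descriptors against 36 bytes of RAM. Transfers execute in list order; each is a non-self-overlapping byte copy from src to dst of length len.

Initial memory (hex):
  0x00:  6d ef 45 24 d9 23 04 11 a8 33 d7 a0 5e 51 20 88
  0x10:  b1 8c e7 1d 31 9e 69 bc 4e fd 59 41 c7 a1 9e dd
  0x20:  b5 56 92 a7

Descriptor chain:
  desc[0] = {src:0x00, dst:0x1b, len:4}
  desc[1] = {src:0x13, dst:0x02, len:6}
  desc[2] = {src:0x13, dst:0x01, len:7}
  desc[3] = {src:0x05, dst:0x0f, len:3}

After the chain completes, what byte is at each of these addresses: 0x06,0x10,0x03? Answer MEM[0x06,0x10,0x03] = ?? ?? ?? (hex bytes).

D0: mem[0x1b..0x1e] <- [6d ef 45 24]
D1: mem[0x02..0x07] <- [1d 31 9e 69 bc 4e]
D2: mem[0x01..0x07] <- [1d 31 9e 69 bc 4e fd]
D3: mem[0x0f..0x11] <- [bc 4e fd]
query mem[0x06]=0x4e, mem[0x10]=0x4e, mem[0x03]=0x9e

MEM[0x06,0x10,0x03] = 4e 4e 9e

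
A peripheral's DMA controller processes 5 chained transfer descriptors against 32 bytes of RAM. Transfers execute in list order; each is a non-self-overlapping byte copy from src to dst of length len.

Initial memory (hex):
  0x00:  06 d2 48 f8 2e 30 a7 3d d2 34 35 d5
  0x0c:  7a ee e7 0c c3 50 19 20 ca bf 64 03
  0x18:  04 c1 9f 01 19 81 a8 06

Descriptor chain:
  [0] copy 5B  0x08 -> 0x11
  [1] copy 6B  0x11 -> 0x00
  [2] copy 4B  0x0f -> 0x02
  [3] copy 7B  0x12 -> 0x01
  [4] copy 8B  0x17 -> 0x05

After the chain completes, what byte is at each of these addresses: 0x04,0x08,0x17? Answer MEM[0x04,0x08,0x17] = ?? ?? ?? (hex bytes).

MEM[0x04,0x08,0x17] = 7a 9f 03

  after D0: wrote 5B at 0x11 = d23435d57a
  after D1: wrote 6B at 0x00 = d23435d57a64
  after D2: wrote 4B at 0x02 = 0cc3d234
  after D3: wrote 7B at 0x01 = 3435d57a640304
  after D4: wrote 8B at 0x05 = 0304c19f011981a8
query mem[0x04]=0x7a, mem[0x08]=0x9f, mem[0x17]=0x03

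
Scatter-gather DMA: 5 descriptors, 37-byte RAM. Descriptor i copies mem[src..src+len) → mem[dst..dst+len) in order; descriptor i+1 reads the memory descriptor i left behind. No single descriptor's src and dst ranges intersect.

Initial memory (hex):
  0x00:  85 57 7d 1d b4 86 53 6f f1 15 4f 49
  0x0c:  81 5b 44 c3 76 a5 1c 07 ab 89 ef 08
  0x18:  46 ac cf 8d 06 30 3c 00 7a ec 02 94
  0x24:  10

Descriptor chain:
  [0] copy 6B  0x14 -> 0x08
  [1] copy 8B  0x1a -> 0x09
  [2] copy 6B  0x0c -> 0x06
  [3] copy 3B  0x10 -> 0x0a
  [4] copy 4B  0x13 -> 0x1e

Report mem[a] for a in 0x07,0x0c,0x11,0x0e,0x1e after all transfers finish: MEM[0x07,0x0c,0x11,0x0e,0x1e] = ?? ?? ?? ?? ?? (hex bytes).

#0 dst[0x08+6] := {0xab,0x89,0xef,0x08,0x46,0xac}
#1 dst[0x09+8] := {0xcf,0x8d,0x06,0x30,0x3c,0x00,0x7a,0xec}
#2 dst[0x06+6] := {0x30,0x3c,0x00,0x7a,0xec,0xa5}
#3 dst[0x0a+3] := {0xec,0xa5,0x1c}
#4 dst[0x1e+4] := {0x07,0xab,0x89,0xef}
query mem[0x07]=0x3c, mem[0x0c]=0x1c, mem[0x11]=0xa5, mem[0x0e]=0x00, mem[0x1e]=0x07

MEM[0x07,0x0c,0x11,0x0e,0x1e] = 3c 1c a5 00 07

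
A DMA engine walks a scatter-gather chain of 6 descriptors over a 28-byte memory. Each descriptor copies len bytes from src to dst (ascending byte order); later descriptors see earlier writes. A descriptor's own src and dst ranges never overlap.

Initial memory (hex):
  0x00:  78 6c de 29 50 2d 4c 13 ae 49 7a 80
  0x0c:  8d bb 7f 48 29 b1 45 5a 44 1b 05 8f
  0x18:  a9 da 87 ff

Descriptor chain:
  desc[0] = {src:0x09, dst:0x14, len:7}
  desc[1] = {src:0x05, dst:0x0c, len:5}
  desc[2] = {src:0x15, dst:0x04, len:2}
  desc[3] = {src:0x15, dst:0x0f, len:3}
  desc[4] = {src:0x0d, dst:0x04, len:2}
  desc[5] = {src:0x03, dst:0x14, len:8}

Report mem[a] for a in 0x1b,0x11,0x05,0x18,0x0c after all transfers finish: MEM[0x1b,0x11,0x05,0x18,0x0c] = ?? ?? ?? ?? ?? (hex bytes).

#0 dst[0x14+7] := {0x49,0x7a,0x80,0x8d,0xbb,0x7f,0x48}
#1 dst[0x0c+5] := {0x2d,0x4c,0x13,0xae,0x49}
#2 dst[0x04+2] := {0x7a,0x80}
#3 dst[0x0f+3] := {0x7a,0x80,0x8d}
#4 dst[0x04+2] := {0x4c,0x13}
#5 dst[0x14+8] := {0x29,0x4c,0x13,0x4c,0x13,0xae,0x49,0x7a}
query mem[0x1b]=0x7a, mem[0x11]=0x8d, mem[0x05]=0x13, mem[0x18]=0x13, mem[0x0c]=0x2d

MEM[0x1b,0x11,0x05,0x18,0x0c] = 7a 8d 13 13 2d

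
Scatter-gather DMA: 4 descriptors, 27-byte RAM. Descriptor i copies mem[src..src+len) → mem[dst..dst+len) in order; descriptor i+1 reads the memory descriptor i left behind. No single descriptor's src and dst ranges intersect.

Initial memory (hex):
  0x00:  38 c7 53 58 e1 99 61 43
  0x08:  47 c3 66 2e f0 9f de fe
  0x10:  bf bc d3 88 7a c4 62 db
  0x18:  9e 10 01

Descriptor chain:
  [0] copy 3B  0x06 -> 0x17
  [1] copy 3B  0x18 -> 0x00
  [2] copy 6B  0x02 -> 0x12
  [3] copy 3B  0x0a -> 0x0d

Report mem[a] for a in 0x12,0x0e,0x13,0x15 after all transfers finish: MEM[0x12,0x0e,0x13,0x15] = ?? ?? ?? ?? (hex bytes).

MEM[0x12,0x0e,0x13,0x15] = 01 2e 58 99

[0] 0x06->0x17 len=3 : 61 43 47
[1] 0x18->0x00 len=3 : 43 47 01
[2] 0x02->0x12 len=6 : 01 58 e1 99 61 43
[3] 0x0a->0x0d len=3 : 66 2e f0
query mem[0x12]=0x01, mem[0x0e]=0x2e, mem[0x13]=0x58, mem[0x15]=0x99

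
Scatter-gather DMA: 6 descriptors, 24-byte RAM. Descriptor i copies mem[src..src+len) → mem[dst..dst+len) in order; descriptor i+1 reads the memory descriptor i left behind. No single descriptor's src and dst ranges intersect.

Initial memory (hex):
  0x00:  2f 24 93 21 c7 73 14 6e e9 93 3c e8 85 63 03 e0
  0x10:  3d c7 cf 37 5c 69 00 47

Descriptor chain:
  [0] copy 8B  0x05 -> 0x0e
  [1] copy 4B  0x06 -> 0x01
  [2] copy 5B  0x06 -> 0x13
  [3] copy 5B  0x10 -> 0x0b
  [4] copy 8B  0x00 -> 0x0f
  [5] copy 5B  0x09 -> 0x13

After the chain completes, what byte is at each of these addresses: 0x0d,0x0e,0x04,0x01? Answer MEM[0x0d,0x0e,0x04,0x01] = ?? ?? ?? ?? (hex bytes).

[0] 0x05->0x0e len=8 : 73 14 6e e9 93 3c e8 85
[1] 0x06->0x01 len=4 : 14 6e e9 93
[2] 0x06->0x13 len=5 : 14 6e e9 93 3c
[3] 0x10->0x0b len=5 : 6e e9 93 14 6e
[4] 0x00->0x0f len=8 : 2f 14 6e e9 93 73 14 6e
[5] 0x09->0x13 len=5 : 93 3c 6e e9 93
query mem[0x0d]=0x93, mem[0x0e]=0x14, mem[0x04]=0x93, mem[0x01]=0x14

MEM[0x0d,0x0e,0x04,0x01] = 93 14 93 14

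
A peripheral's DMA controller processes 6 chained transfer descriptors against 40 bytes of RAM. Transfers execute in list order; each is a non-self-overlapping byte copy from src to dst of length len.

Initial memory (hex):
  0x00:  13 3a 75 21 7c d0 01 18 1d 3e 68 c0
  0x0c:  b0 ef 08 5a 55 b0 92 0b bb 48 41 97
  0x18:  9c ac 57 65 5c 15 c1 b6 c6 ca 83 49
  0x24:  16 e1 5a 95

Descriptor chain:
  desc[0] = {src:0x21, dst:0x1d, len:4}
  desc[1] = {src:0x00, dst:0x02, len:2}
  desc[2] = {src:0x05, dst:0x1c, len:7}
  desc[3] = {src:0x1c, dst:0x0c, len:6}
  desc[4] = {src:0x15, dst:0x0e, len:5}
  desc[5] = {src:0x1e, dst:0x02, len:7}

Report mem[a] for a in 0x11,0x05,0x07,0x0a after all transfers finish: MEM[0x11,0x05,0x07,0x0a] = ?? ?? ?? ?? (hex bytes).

MEM[0x11,0x05,0x07,0x0a] = 9c 68 49 68

[0] 0x21->0x1d len=4 : ca 83 49 16
[1] 0x00->0x02 len=2 : 13 3a
[2] 0x05->0x1c len=7 : d0 01 18 1d 3e 68 c0
[3] 0x1c->0x0c len=6 : d0 01 18 1d 3e 68
[4] 0x15->0x0e len=5 : 48 41 97 9c ac
[5] 0x1e->0x02 len=7 : 18 1d 3e 68 c0 49 16
query mem[0x11]=0x9c, mem[0x05]=0x68, mem[0x07]=0x49, mem[0x0a]=0x68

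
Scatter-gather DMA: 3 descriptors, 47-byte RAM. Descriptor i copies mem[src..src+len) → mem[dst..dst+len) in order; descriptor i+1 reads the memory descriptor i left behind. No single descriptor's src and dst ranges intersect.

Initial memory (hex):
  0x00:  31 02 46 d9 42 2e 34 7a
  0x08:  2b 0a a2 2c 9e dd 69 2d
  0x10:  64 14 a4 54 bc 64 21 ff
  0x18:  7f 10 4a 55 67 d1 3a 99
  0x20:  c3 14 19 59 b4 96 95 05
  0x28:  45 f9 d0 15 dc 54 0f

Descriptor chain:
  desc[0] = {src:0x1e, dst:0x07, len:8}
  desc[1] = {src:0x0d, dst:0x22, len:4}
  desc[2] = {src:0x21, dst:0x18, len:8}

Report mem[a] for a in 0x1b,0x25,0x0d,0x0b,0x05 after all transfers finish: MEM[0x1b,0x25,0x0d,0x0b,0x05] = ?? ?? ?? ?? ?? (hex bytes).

[0] 0x1e->0x07 len=8 : 3a 99 c3 14 19 59 b4 96
[1] 0x0d->0x22 len=4 : b4 96 2d 64
[2] 0x21->0x18 len=8 : 14 b4 96 2d 64 95 05 45
query mem[0x1b]=0x2d, mem[0x25]=0x64, mem[0x0d]=0xb4, mem[0x0b]=0x19, mem[0x05]=0x2e

MEM[0x1b,0x25,0x0d,0x0b,0x05] = 2d 64 b4 19 2e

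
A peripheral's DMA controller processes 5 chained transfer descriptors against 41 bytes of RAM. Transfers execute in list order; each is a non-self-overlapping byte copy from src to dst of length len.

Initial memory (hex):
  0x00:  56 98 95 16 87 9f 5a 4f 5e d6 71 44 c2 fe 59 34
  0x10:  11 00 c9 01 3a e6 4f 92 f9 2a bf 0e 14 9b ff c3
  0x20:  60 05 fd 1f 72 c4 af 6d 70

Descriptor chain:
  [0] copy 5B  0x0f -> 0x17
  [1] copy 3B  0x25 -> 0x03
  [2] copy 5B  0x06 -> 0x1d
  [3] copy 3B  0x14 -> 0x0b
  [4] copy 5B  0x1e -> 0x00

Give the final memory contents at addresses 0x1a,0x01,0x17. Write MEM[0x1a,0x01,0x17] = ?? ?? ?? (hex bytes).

MEM[0x1a,0x01,0x17] = c9 5e 34

#0 dst[0x17+5] := {0x34,0x11,0x00,0xc9,0x01}
#1 dst[0x03+3] := {0xc4,0xaf,0x6d}
#2 dst[0x1d+5] := {0x5a,0x4f,0x5e,0xd6,0x71}
#3 dst[0x0b+3] := {0x3a,0xe6,0x4f}
#4 dst[0x00+5] := {0x4f,0x5e,0xd6,0x71,0xfd}
query mem[0x1a]=0xc9, mem[0x01]=0x5e, mem[0x17]=0x34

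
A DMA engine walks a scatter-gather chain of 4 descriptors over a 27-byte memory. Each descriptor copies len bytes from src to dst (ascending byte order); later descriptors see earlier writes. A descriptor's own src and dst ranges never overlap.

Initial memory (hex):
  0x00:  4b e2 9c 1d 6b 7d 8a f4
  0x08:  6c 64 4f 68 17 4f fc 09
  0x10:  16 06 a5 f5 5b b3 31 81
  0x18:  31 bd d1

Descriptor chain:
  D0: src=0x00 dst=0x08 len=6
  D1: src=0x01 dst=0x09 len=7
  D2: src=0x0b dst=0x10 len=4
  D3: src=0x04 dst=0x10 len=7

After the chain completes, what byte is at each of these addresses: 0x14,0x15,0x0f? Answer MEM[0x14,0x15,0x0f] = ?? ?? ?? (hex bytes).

MEM[0x14,0x15,0x0f] = 4b e2 f4

D0: mem[0x08..0x0d] <- [4b e2 9c 1d 6b 7d]
D1: mem[0x09..0x0f] <- [e2 9c 1d 6b 7d 8a f4]
D2: mem[0x10..0x13] <- [1d 6b 7d 8a]
D3: mem[0x10..0x16] <- [6b 7d 8a f4 4b e2 9c]
query mem[0x14]=0x4b, mem[0x15]=0xe2, mem[0x0f]=0xf4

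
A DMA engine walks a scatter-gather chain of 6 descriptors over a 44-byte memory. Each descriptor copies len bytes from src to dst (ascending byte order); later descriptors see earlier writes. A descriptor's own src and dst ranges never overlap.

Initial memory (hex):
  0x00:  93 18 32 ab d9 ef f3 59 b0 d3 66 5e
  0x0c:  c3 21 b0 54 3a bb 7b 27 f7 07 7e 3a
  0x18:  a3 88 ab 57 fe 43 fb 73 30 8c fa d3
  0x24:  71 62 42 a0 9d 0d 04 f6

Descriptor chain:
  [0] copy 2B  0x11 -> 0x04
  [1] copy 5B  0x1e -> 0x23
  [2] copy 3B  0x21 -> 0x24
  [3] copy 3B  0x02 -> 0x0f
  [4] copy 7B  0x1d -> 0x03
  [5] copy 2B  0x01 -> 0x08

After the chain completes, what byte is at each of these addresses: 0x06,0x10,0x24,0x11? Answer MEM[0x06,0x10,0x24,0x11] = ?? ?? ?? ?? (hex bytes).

D0: mem[0x04..0x05] <- [bb 7b]
D1: mem[0x23..0x27] <- [fb 73 30 8c fa]
D2: mem[0x24..0x26] <- [8c fa fb]
D3: mem[0x0f..0x11] <- [32 ab bb]
D4: mem[0x03..0x09] <- [43 fb 73 30 8c fa fb]
D5: mem[0x08..0x09] <- [18 32]
query mem[0x06]=0x30, mem[0x10]=0xab, mem[0x24]=0x8c, mem[0x11]=0xbb

MEM[0x06,0x10,0x24,0x11] = 30 ab 8c bb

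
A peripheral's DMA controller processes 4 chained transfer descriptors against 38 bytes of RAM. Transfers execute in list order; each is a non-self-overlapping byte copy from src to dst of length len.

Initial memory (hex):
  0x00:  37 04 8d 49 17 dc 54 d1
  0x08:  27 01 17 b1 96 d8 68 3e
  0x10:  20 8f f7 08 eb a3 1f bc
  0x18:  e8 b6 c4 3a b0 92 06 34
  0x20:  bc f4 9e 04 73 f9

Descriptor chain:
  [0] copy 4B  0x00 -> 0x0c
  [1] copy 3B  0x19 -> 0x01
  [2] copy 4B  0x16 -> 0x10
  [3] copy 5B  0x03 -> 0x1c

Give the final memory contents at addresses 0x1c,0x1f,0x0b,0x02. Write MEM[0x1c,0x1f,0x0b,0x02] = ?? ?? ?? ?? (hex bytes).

[0] 0x00->0x0c len=4 : 37 04 8d 49
[1] 0x19->0x01 len=3 : b6 c4 3a
[2] 0x16->0x10 len=4 : 1f bc e8 b6
[3] 0x03->0x1c len=5 : 3a 17 dc 54 d1
query mem[0x1c]=0x3a, mem[0x1f]=0x54, mem[0x0b]=0xb1, mem[0x02]=0xc4

MEM[0x1c,0x1f,0x0b,0x02] = 3a 54 b1 c4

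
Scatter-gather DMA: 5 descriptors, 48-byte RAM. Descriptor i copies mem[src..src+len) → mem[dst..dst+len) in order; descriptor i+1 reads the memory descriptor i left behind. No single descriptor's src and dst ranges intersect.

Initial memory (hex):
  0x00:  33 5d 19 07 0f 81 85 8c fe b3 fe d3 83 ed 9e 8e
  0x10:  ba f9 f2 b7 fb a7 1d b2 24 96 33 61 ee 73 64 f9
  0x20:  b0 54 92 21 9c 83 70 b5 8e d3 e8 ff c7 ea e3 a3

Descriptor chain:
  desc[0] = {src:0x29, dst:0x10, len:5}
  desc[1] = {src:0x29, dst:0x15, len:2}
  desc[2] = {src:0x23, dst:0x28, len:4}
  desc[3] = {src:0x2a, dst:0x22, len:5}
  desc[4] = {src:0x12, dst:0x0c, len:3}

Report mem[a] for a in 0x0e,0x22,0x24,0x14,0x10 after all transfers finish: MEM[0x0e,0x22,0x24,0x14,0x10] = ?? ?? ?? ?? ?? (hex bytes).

  after D0: wrote 5B at 0x10 = d3e8ffc7ea
  after D1: wrote 2B at 0x15 = d3e8
  after D2: wrote 4B at 0x28 = 219c8370
  after D3: wrote 5B at 0x22 = 8370c7eae3
  after D4: wrote 3B at 0x0c = ffc7ea
query mem[0x0e]=0xea, mem[0x22]=0x83, mem[0x24]=0xc7, mem[0x14]=0xea, mem[0x10]=0xd3

MEM[0x0e,0x22,0x24,0x14,0x10] = ea 83 c7 ea d3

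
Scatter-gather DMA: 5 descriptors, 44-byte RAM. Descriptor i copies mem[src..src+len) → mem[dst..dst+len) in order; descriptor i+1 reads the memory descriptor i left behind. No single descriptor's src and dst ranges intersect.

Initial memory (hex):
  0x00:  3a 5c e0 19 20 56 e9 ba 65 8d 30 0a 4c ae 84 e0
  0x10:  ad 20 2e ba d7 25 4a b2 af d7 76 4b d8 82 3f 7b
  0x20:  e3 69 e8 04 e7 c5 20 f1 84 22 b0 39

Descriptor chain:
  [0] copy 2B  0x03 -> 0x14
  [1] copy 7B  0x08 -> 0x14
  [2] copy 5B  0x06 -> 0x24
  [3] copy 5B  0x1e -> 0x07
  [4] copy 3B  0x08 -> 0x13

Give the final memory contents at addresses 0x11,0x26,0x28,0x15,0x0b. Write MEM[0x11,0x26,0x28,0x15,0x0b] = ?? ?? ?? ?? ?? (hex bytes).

  after D0: wrote 2B at 0x14 = 1920
  after D1: wrote 7B at 0x14 = 658d300a4cae84
  after D2: wrote 5B at 0x24 = e9ba658d30
  after D3: wrote 5B at 0x07 = 3f7be369e8
  after D4: wrote 3B at 0x13 = 7be369
query mem[0x11]=0x20, mem[0x26]=0x65, mem[0x28]=0x30, mem[0x15]=0x69, mem[0x0b]=0xe8

MEM[0x11,0x26,0x28,0x15,0x0b] = 20 65 30 69 e8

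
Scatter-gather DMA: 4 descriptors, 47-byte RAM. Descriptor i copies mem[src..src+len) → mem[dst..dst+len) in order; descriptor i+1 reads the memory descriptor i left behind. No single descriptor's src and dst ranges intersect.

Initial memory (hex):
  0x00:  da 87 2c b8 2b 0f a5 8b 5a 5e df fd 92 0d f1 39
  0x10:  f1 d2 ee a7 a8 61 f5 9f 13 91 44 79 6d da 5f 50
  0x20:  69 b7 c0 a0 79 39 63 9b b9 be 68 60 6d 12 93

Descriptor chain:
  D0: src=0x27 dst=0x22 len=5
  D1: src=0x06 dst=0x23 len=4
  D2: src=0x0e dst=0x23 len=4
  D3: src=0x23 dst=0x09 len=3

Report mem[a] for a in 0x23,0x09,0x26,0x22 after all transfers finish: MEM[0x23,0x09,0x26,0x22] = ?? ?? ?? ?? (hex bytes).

  after D0: wrote 5B at 0x22 = 9bb9be6860
  after D1: wrote 4B at 0x23 = a58b5a5e
  after D2: wrote 4B at 0x23 = f139f1d2
  after D3: wrote 3B at 0x09 = f139f1
query mem[0x23]=0xf1, mem[0x09]=0xf1, mem[0x26]=0xd2, mem[0x22]=0x9b

MEM[0x23,0x09,0x26,0x22] = f1 f1 d2 9b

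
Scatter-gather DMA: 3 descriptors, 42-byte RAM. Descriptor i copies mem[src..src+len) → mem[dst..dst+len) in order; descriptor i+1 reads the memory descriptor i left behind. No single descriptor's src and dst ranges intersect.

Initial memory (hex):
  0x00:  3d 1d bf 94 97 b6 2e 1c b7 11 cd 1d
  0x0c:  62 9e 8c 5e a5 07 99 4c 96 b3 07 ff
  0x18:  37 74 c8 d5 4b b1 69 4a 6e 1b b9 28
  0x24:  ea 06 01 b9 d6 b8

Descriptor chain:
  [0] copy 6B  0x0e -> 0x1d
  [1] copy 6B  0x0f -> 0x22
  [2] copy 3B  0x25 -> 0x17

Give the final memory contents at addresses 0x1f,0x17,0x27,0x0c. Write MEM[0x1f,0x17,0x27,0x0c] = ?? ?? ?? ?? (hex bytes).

MEM[0x1f,0x17,0x27,0x0c] = a5 99 96 62

#0 dst[0x1d+6] := {0x8c,0x5e,0xa5,0x07,0x99,0x4c}
#1 dst[0x22+6] := {0x5e,0xa5,0x07,0x99,0x4c,0x96}
#2 dst[0x17+3] := {0x99,0x4c,0x96}
query mem[0x1f]=0xa5, mem[0x17]=0x99, mem[0x27]=0x96, mem[0x0c]=0x62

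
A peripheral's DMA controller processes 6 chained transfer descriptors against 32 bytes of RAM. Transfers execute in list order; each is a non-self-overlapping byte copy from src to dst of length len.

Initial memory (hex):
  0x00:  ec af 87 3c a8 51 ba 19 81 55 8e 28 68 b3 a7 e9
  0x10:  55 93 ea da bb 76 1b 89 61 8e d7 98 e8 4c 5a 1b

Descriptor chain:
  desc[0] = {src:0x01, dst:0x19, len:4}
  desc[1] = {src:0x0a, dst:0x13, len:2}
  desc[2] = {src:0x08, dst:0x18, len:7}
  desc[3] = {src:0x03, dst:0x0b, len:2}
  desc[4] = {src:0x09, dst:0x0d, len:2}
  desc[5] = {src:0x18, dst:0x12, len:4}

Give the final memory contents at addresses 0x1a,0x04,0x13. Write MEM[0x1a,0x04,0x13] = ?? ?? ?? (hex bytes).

MEM[0x1a,0x04,0x13] = 8e a8 55

[0] 0x01->0x19 len=4 : af 87 3c a8
[1] 0x0a->0x13 len=2 : 8e 28
[2] 0x08->0x18 len=7 : 81 55 8e 28 68 b3 a7
[3] 0x03->0x0b len=2 : 3c a8
[4] 0x09->0x0d len=2 : 55 8e
[5] 0x18->0x12 len=4 : 81 55 8e 28
query mem[0x1a]=0x8e, mem[0x04]=0xa8, mem[0x13]=0x55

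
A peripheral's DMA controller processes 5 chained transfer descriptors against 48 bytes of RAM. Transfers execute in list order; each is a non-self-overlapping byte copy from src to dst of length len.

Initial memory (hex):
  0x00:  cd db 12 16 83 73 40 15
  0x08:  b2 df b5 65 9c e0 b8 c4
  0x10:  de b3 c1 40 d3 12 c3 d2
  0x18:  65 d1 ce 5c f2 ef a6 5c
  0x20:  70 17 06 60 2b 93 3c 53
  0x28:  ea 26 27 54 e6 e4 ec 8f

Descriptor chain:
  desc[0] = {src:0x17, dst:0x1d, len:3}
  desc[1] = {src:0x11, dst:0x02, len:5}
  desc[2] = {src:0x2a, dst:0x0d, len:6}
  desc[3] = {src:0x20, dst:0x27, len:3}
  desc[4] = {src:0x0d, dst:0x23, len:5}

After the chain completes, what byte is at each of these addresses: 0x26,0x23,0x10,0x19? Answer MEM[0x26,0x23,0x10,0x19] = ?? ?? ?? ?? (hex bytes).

#0 dst[0x1d+3] := {0xd2,0x65,0xd1}
#1 dst[0x02+5] := {0xb3,0xc1,0x40,0xd3,0x12}
#2 dst[0x0d+6] := {0x27,0x54,0xe6,0xe4,0xec,0x8f}
#3 dst[0x27+3] := {0x70,0x17,0x06}
#4 dst[0x23+5] := {0x27,0x54,0xe6,0xe4,0xec}
query mem[0x26]=0xe4, mem[0x23]=0x27, mem[0x10]=0xe4, mem[0x19]=0xd1

MEM[0x26,0x23,0x10,0x19] = e4 27 e4 d1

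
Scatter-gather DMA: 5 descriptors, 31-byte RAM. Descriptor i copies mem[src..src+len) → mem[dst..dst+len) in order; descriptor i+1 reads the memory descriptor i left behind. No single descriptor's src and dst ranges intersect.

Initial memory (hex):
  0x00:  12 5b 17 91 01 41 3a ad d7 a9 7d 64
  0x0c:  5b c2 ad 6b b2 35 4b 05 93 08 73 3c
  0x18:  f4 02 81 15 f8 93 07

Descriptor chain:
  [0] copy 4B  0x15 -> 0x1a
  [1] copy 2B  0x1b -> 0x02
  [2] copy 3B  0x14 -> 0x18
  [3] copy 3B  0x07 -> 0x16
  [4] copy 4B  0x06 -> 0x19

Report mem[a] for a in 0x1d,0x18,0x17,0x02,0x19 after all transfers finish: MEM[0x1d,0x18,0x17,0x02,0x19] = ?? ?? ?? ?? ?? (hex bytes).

MEM[0x1d,0x18,0x17,0x02,0x19] = f4 a9 d7 73 3a

  after D0: wrote 4B at 0x1a = 08733cf4
  after D1: wrote 2B at 0x02 = 733c
  after D2: wrote 3B at 0x18 = 930873
  after D3: wrote 3B at 0x16 = add7a9
  after D4: wrote 4B at 0x19 = 3aadd7a9
query mem[0x1d]=0xf4, mem[0x18]=0xa9, mem[0x17]=0xd7, mem[0x02]=0x73, mem[0x19]=0x3a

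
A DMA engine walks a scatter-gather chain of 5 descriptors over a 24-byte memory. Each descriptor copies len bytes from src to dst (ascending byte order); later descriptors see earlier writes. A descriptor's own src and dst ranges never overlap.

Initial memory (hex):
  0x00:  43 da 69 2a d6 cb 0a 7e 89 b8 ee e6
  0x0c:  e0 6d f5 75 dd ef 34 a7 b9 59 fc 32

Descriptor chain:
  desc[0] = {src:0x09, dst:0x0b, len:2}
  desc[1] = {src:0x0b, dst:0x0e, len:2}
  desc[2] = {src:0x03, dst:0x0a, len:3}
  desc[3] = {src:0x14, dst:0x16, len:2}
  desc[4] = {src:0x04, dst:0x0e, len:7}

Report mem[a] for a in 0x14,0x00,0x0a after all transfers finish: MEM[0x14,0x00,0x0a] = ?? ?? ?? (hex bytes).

[0] 0x09->0x0b len=2 : b8 ee
[1] 0x0b->0x0e len=2 : b8 ee
[2] 0x03->0x0a len=3 : 2a d6 cb
[3] 0x14->0x16 len=2 : b9 59
[4] 0x04->0x0e len=7 : d6 cb 0a 7e 89 b8 2a
query mem[0x14]=0x2a, mem[0x00]=0x43, mem[0x0a]=0x2a

MEM[0x14,0x00,0x0a] = 2a 43 2a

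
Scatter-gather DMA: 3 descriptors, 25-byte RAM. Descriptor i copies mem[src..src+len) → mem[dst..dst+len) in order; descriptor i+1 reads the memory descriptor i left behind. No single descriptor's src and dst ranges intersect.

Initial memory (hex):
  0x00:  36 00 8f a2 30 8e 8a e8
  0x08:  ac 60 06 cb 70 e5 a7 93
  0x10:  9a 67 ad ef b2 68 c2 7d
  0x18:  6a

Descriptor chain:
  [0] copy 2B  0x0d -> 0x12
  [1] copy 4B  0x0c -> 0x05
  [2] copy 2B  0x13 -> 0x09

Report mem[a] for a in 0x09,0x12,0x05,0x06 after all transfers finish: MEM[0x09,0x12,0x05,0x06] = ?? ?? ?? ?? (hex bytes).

[0] 0x0d->0x12 len=2 : e5 a7
[1] 0x0c->0x05 len=4 : 70 e5 a7 93
[2] 0x13->0x09 len=2 : a7 b2
query mem[0x09]=0xa7, mem[0x12]=0xe5, mem[0x05]=0x70, mem[0x06]=0xe5

MEM[0x09,0x12,0x05,0x06] = a7 e5 70 e5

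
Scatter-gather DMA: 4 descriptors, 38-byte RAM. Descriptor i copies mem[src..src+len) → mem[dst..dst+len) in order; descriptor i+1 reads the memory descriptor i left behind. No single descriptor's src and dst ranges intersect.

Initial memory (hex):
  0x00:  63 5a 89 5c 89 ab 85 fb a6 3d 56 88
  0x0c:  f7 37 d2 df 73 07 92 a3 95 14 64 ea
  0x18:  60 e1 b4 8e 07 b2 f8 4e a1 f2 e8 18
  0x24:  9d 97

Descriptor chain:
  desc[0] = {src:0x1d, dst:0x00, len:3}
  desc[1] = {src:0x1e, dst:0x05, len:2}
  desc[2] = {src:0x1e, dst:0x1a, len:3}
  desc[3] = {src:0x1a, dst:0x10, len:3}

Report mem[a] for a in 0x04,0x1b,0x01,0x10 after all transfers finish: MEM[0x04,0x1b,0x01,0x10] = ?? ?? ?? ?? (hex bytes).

MEM[0x04,0x1b,0x01,0x10] = 89 4e f8 f8

#0 dst[0x00+3] := {0xb2,0xf8,0x4e}
#1 dst[0x05+2] := {0xf8,0x4e}
#2 dst[0x1a+3] := {0xf8,0x4e,0xa1}
#3 dst[0x10+3] := {0xf8,0x4e,0xa1}
query mem[0x04]=0x89, mem[0x1b]=0x4e, mem[0x01]=0xf8, mem[0x10]=0xf8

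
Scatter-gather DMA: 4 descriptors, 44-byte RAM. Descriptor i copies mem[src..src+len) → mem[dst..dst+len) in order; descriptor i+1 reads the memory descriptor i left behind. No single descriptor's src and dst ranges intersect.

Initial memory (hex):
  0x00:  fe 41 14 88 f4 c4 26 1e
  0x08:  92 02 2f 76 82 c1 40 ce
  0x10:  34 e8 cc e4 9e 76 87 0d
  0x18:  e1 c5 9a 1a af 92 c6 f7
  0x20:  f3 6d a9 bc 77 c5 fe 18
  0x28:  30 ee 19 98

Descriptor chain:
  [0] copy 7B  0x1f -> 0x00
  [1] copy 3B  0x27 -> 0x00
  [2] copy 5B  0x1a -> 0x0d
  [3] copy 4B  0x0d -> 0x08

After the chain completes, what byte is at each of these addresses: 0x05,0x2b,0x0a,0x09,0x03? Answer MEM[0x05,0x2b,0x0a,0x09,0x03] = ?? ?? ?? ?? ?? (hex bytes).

MEM[0x05,0x2b,0x0a,0x09,0x03] = 77 98 af 1a a9

D0: mem[0x00..0x06] <- [f7 f3 6d a9 bc 77 c5]
D1: mem[0x00..0x02] <- [18 30 ee]
D2: mem[0x0d..0x11] <- [9a 1a af 92 c6]
D3: mem[0x08..0x0b] <- [9a 1a af 92]
query mem[0x05]=0x77, mem[0x2b]=0x98, mem[0x0a]=0xaf, mem[0x09]=0x1a, mem[0x03]=0xa9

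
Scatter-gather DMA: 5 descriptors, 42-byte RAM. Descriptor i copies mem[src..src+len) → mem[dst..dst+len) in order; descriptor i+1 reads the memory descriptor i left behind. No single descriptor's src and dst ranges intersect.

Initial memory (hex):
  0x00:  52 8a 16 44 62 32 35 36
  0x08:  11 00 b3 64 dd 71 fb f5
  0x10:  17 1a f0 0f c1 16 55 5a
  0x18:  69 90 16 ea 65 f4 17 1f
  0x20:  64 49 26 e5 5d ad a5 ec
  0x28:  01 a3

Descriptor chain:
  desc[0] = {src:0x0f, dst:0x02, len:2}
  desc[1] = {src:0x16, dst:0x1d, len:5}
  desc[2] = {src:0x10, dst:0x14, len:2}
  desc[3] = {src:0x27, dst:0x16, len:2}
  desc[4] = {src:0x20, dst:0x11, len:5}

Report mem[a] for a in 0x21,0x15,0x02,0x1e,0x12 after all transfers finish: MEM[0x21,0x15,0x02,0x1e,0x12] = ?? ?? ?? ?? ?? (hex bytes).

MEM[0x21,0x15,0x02,0x1e,0x12] = 16 5d f5 5a 16

[0] 0x0f->0x02 len=2 : f5 17
[1] 0x16->0x1d len=5 : 55 5a 69 90 16
[2] 0x10->0x14 len=2 : 17 1a
[3] 0x27->0x16 len=2 : ec 01
[4] 0x20->0x11 len=5 : 90 16 26 e5 5d
query mem[0x21]=0x16, mem[0x15]=0x5d, mem[0x02]=0xf5, mem[0x1e]=0x5a, mem[0x12]=0x16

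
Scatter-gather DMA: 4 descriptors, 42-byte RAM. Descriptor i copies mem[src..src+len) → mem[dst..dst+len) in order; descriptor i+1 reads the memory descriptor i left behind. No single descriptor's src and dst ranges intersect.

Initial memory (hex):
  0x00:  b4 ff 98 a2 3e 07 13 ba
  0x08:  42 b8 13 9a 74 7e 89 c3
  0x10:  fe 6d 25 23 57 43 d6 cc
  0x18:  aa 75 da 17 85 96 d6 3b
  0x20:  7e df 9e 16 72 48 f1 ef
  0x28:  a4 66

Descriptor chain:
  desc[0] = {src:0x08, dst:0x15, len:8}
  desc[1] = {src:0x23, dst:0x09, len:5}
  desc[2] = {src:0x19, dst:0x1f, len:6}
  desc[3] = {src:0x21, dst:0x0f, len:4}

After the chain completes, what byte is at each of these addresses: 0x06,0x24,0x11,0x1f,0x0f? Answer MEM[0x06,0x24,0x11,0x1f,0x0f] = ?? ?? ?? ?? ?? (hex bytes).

MEM[0x06,0x24,0x11,0x1f,0x0f] = 13 d6 96 74 89

D0: mem[0x15..0x1c] <- [42 b8 13 9a 74 7e 89 c3]
D1: mem[0x09..0x0d] <- [16 72 48 f1 ef]
D2: mem[0x1f..0x24] <- [74 7e 89 c3 96 d6]
D3: mem[0x0f..0x12] <- [89 c3 96 d6]
query mem[0x06]=0x13, mem[0x24]=0xd6, mem[0x11]=0x96, mem[0x1f]=0x74, mem[0x0f]=0x89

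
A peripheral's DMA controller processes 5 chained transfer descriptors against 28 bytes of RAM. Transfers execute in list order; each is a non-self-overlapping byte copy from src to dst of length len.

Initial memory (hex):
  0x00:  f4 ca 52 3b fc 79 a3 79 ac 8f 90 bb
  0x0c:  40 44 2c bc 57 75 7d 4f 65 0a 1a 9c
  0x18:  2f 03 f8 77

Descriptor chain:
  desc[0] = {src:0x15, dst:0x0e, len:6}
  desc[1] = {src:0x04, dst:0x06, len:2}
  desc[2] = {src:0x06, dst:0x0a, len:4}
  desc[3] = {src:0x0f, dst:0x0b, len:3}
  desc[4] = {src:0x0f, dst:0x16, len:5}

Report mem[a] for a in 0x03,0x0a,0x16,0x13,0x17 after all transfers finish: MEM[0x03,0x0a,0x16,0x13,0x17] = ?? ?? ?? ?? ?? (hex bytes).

  after D0: wrote 6B at 0x0e = 0a1a9c2f03f8
  after D1: wrote 2B at 0x06 = fc79
  after D2: wrote 4B at 0x0a = fc79ac8f
  after D3: wrote 3B at 0x0b = 1a9c2f
  after D4: wrote 5B at 0x16 = 1a9c2f03f8
query mem[0x03]=0x3b, mem[0x0a]=0xfc, mem[0x16]=0x1a, mem[0x13]=0xf8, mem[0x17]=0x9c

MEM[0x03,0x0a,0x16,0x13,0x17] = 3b fc 1a f8 9c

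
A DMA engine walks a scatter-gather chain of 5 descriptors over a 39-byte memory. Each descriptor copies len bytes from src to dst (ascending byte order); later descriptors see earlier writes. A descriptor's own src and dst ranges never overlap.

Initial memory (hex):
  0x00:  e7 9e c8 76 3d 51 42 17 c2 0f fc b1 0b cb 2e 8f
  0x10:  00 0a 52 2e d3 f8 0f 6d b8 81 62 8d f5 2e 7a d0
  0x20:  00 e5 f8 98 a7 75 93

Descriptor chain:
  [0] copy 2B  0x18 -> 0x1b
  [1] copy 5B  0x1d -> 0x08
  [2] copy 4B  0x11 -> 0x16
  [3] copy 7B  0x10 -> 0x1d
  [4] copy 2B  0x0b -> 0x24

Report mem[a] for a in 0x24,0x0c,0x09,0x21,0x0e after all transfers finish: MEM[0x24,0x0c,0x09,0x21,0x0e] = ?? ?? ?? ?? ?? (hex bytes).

#0 dst[0x1b+2] := {0xb8,0x81}
#1 dst[0x08+5] := {0x2e,0x7a,0xd0,0x00,0xe5}
#2 dst[0x16+4] := {0x0a,0x52,0x2e,0xd3}
#3 dst[0x1d+7] := {0x00,0x0a,0x52,0x2e,0xd3,0xf8,0x0a}
#4 dst[0x24+2] := {0x00,0xe5}
query mem[0x24]=0x00, mem[0x0c]=0xe5, mem[0x09]=0x7a, mem[0x21]=0xd3, mem[0x0e]=0x2e

MEM[0x24,0x0c,0x09,0x21,0x0e] = 00 e5 7a d3 2e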